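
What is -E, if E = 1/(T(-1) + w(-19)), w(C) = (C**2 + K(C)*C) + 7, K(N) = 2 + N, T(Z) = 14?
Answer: -1/705 ≈ -0.0014184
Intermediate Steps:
w(C) = 7 + C**2 + C*(2 + C) (w(C) = (C**2 + (2 + C)*C) + 7 = (C**2 + C*(2 + C)) + 7 = 7 + C**2 + C*(2 + C))
E = 1/705 (E = 1/(14 + (7 + (-19)**2 - 19*(2 - 19))) = 1/(14 + (7 + 361 - 19*(-17))) = 1/(14 + (7 + 361 + 323)) = 1/(14 + 691) = 1/705 ≈ 0.0014184)
-E = -1*1/705 = -1/705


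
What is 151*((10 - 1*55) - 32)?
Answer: -11627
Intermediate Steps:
151*((10 - 1*55) - 32) = 151*((10 - 55) - 32) = 151*(-45 - 32) = 151*(-77) = -11627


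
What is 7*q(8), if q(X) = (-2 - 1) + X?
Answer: 35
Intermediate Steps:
q(X) = -3 + X
7*q(8) = 7*(-3 + 8) = 7*5 = 35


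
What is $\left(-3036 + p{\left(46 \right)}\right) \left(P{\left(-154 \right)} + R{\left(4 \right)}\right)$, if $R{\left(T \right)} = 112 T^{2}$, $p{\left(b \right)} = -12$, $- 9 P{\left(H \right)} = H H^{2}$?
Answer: $- \frac{3727086272}{3} \approx -1.2424 \cdot 10^{9}$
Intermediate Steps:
$P{\left(H \right)} = - \frac{H^{3}}{9}$ ($P{\left(H \right)} = - \frac{H H^{2}}{9} = - \frac{H^{3}}{9}$)
$\left(-3036 + p{\left(46 \right)}\right) \left(P{\left(-154 \right)} + R{\left(4 \right)}\right) = \left(-3036 - 12\right) \left(- \frac{\left(-154\right)^{3}}{9} + 112 \cdot 4^{2}\right) = - 3048 \left(\left(- \frac{1}{9}\right) \left(-3652264\right) + 112 \cdot 16\right) = - 3048 \left(\frac{3652264}{9} + 1792\right) = \left(-3048\right) \frac{3668392}{9} = - \frac{3727086272}{3}$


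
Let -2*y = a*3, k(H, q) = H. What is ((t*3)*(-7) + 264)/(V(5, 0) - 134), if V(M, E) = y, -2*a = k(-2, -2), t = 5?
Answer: -318/271 ≈ -1.1734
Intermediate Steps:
a = 1 (a = -½*(-2) = 1)
y = -3/2 ≈ -1.5000
V(M, E) = -3/2
((t*3)*(-7) + 264)/(V(5, 0) - 134) = ((5*3)*(-7) + 264)/(-3/2 - 134) = (15*(-7) + 264)/(-271/2) = -2*(-105 + 264)/271 = -2/271*159 = -318/271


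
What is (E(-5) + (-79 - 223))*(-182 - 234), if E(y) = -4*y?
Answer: 117312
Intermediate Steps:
(E(-5) + (-79 - 223))*(-182 - 234) = (-4*(-5) + (-79 - 223))*(-182 - 234) = (20 - 302)*(-416) = -282*(-416) = 117312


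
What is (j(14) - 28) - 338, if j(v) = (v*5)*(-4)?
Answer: -646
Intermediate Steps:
j(v) = -20*v (j(v) = (5*v)*(-4) = -20*v)
(j(14) - 28) - 338 = (-20*14 - 28) - 338 = (-280 - 28) - 338 = -308 - 338 = -646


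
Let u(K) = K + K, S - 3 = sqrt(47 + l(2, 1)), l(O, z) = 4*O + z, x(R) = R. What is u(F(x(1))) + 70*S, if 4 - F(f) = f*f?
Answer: 216 + 140*sqrt(14) ≈ 739.83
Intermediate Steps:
l(O, z) = z + 4*O
F(f) = 4 - f**2 (F(f) = 4 - f*f = 4 - f**2)
S = 3 + 2*sqrt(14) (S = 3 + sqrt(47 + (1 + 4*2)) = 3 + sqrt(47 + (1 + 8)) = 3 + sqrt(47 + 9) = 3 + sqrt(56) = 3 + 2*sqrt(14) ≈ 10.483)
u(K) = 2*K
u(F(x(1))) + 70*S = 2*(4 - 1*1**2) + 70*(3 + 2*sqrt(14)) = 2*(4 - 1*1) + (210 + 140*sqrt(14)) = 2*(4 - 1) + (210 + 140*sqrt(14)) = 2*3 + (210 + 140*sqrt(14)) = 6 + (210 + 140*sqrt(14)) = 216 + 140*sqrt(14)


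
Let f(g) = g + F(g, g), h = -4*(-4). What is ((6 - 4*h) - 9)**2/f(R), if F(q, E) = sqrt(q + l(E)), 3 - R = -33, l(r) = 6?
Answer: 26934/209 - 4489*sqrt(42)/1254 ≈ 105.67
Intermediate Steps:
h = 16
R = 36 (R = 3 - 1*(-33) = 3 + 33 = 36)
F(q, E) = sqrt(6 + q) (F(q, E) = sqrt(q + 6) = sqrt(6 + q))
f(g) = g + sqrt(6 + g)
((6 - 4*h) - 9)**2/f(R) = ((6 - 4*16) - 9)**2/(36 + sqrt(6 + 36)) = ((6 - 64) - 9)**2/(36 + sqrt(42)) = (-58 - 9)**2/(36 + sqrt(42)) = (-67)**2/(36 + sqrt(42)) = 4489/(36 + sqrt(42))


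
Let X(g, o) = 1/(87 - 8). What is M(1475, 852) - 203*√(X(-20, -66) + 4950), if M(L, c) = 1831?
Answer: 1831 - 203*√30893029/79 ≈ -12451.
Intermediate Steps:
X(g, o) = 1/79
M(1475, 852) - 203*√(X(-20, -66) + 4950) = 1831 - 203*√(1/79 + 4950) = 1831 - 203*√(391051/79) = 1831 - 203*√30893029/79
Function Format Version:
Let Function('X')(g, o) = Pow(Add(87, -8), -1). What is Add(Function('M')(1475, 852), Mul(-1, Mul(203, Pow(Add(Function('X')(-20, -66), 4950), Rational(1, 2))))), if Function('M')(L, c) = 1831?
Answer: Add(1831, Mul(Rational(-203, 79), Pow(30893029, Rational(1, 2)))) ≈ -12451.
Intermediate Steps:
Function('X')(g, o) = Rational(1, 79) (Function('X')(g, o) = Pow(79, -1) = Rational(1, 79))
Add(Function('M')(1475, 852), Mul(-1, Mul(203, Pow(Add(Function('X')(-20, -66), 4950), Rational(1, 2))))) = Add(1831, Mul(-1, Mul(203, Pow(Add(Rational(1, 79), 4950), Rational(1, 2))))) = Add(1831, Mul(-1, Mul(203, Pow(Rational(391051, 79), Rational(1, 2))))) = Add(1831, Mul(-1, Mul(203, Mul(Rational(1, 79), Pow(30893029, Rational(1, 2)))))) = Add(1831, Mul(-1, Mul(Rational(203, 79), Pow(30893029, Rational(1, 2))))) = Add(1831, Mul(Rational(-203, 79), Pow(30893029, Rational(1, 2))))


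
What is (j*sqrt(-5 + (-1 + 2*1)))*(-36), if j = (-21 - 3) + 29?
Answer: -360*I ≈ -360.0*I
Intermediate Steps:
j = 5 (j = -24 + 29 = 5)
(j*sqrt(-5 + (-1 + 2*1)))*(-36) = (5*sqrt(-5 + (-1 + 2*1)))*(-36) = (5*sqrt(-5 + (-1 + 2)))*(-36) = (5*sqrt(-5 + 1))*(-36) = (5*sqrt(-4))*(-36) = (5*(2*I))*(-36) = (10*I)*(-36) = -360*I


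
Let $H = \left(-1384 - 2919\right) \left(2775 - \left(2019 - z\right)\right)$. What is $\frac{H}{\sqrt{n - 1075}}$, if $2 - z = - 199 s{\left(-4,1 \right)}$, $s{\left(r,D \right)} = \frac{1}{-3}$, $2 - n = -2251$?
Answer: $- \frac{8928725 \sqrt{1178}}{3534} \approx -86715.0$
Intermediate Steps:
$n = 2253$ ($n = 2 - -2251 = 2 + 2251 = 2253$)
$s{\left(r,D \right)} = - \frac{1}{3}$
$z = - \frac{193}{3}$ ($z = 2 - \left(-199\right) \left(- \frac{1}{3}\right) = 2 - \frac{199}{3} = - \frac{193}{3} \approx -64.333$)
$H = - \frac{8928725}{3}$ ($H = \left(-1384 - 2919\right) \left(2775 - \left(2019 - - \frac{193}{3}\right)\right) = - 4303 \left(2775 - \left(2019 + \frac{193}{3}\right)\right) = - 4303 \left(2775 - \frac{6250}{3}\right) = \left(-4303\right) \frac{2075}{3} = - \frac{8928725}{3} \approx -2.9762 \cdot 10^{6}$)
$\frac{H}{\sqrt{n - 1075}} = - \frac{8928725}{3 \sqrt{2253 - 1075}} = - \frac{8928725}{3 \sqrt{1178}} = - \frac{8928725 \frac{\sqrt{1178}}{1178}}{3} = - \frac{8928725 \sqrt{1178}}{3534}$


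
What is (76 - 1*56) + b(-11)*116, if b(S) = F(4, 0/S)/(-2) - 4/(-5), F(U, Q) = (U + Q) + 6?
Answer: -2336/5 ≈ -467.20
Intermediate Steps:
F(U, Q) = 6 + Q + U (F(U, Q) = (Q + U) + 6 = 6 + Q + U)
b(S) = -21/5 (b(S) = (6 + 0/S + 4)/(-2) - 4/(-5) = (6 + 0 + 4)*(-½) - 4*(-⅕) = 10*(-½) + ⅘ = -5 + ⅘ = -21/5)
(76 - 1*56) + b(-11)*116 = (76 - 1*56) - 21/5*116 = (76 - 56) - 2436/5 = 20 - 2436/5 = -2336/5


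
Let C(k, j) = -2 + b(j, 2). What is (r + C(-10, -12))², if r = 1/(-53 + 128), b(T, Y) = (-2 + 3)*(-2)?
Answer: 89401/5625 ≈ 15.894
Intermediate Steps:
b(T, Y) = -2 (b(T, Y) = 1*(-2) = -2)
C(k, j) = -4 (C(k, j) = -2 - 2 = -4)
r = 1/75 ≈ 0.013333
(r + C(-10, -12))² = (1/75 - 4)² = (-299/75)² = 89401/5625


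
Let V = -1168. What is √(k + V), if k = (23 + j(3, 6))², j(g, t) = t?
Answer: I*√327 ≈ 18.083*I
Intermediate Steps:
k = 841 (k = (23 + 6)² = 29² = 841)
√(k + V) = √(841 - 1168) = √(-327) = I*√327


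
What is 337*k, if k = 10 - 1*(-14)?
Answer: 8088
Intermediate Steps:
k = 24 (k = 10 + 14 = 24)
337*k = 337*24 = 8088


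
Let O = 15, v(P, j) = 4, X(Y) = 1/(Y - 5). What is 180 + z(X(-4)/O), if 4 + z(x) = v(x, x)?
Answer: 180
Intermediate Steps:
X(Y) = 1/(-5 + Y)
z(x) = 0 (z(x) = -4 + 4 = 0)
180 + z(X(-4)/O) = 180 + 0 = 180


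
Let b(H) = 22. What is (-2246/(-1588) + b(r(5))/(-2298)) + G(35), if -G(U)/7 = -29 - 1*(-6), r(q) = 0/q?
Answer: 148162859/912306 ≈ 162.40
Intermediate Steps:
r(q) = 0
G(U) = 161 (G(U) = -7*(-29 - 1*(-6)) = -7*(-29 + 6) = -7*(-23) = 161)
(-2246/(-1588) + b(r(5))/(-2298)) + G(35) = (-2246/(-1588) + 22/(-2298)) + 161 = (-2246*(-1/1588) + 22*(-1/2298)) + 161 = (1123/794 - 11/1149) + 161 = 1281593/912306 + 161 = 148162859/912306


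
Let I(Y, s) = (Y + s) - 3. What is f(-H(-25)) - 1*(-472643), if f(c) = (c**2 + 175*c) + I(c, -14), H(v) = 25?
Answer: 468851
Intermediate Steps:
I(Y, s) = -3 + Y + s
f(c) = -17 + c**2 + 176*c (f(c) = (c**2 + 175*c) + (-3 + c - 14) = (c**2 + 175*c) + (-17 + c) = -17 + c**2 + 176*c)
f(-H(-25)) - 1*(-472643) = (-17 + (-1*25)**2 + 176*(-1*25)) - 1*(-472643) = (-17 + (-25)**2 + 176*(-25)) + 472643 = (-17 + 625 - 4400) + 472643 = -3792 + 472643 = 468851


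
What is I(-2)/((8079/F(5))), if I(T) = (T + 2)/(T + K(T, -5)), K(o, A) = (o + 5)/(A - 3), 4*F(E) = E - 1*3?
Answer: 0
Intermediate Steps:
F(E) = -¾ + E/4 (F(E) = (E - 1*3)/4 = (E - 3)/4 = (-3 + E)/4 = -¾ + E/4)
K(o, A) = (5 + o)/(-3 + A)
I(T) = (2 + T)/(-5/8 + 7*T/8) (I(T) = (T + 2)/(T + (5 + T)/(-3 - 5)) = (2 + T)/(T + (5 + T)/(-8)) = (2 + T)/(T - (5 + T)/8) = (2 + T)/(T + (-5/8 - T/8)) = (2 + T)/(-5/8 + 7*T/8))
I(-2)/((8079/F(5))) = (8*(2 - 2)/(-5 + 7*(-2)))/((8079/(-¾ + (¼)*5))) = (8*0/(-5 - 14))/((8079/(-¾ + 5/4))) = (8*0/(-19))/((8079/(½))) = (8*(-1/19)*0)/((8079*2)) = 0/16158 = 0*(1/16158) = 0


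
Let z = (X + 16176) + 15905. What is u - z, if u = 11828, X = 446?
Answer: -20699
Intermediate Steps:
z = 32527 (z = (446 + 16176) + 15905 = 16622 + 15905 = 32527)
u - z = 11828 - 1*32527 = 11828 - 32527 = -20699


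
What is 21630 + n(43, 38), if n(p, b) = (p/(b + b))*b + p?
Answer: 43389/2 ≈ 21695.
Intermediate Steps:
n(p, b) = 3*p/2 (n(p, b) = (p/((2*b)))*b + p = ((1/(2*b))*p)*b + p = (p/(2*b))*b + p = p/2 + p = 3*p/2)
21630 + n(43, 38) = 21630 + (3/2)*43 = 21630 + 129/2 = 43389/2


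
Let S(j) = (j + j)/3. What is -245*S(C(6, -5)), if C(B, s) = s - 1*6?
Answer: 5390/3 ≈ 1796.7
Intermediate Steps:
C(B, s) = -6 + s (C(B, s) = s - 6 = -6 + s)
S(j) = 2*j/3 (S(j) = (2*j)*(1/3) = 2*j/3)
-245*S(C(6, -5)) = -490*(-6 - 5)/3 = -490*(-11)/3 = -245*(-22/3) = 5390/3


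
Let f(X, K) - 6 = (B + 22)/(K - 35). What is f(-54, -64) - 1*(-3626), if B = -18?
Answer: 359564/99 ≈ 3632.0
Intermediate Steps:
f(X, K) = 6 + 4/(-35 + K) (f(X, K) = 6 + (-18 + 22)/(K - 35) = 6 + 4/(-35 + K))
f(-54, -64) - 1*(-3626) = 2*(-103 + 3*(-64))/(-35 - 64) - 1*(-3626) = 2*(-103 - 192)/(-99) + 3626 = 2*(-1/99)*(-295) + 3626 = 590/99 + 3626 = 359564/99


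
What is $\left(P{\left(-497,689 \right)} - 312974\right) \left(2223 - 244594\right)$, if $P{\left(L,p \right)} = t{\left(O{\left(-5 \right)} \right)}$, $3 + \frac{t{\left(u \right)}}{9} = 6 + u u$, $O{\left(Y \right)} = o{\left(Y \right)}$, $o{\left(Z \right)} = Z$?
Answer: $75794743862$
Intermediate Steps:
$O{\left(Y \right)} = Y$
$t{\left(u \right)} = 27 + 9 u^{2}$ ($t{\left(u \right)} = -27 + 9 \left(6 + u u\right) = -27 + 9 \left(6 + u^{2}\right) = -27 + \left(54 + 9 u^{2}\right) = 27 + 9 u^{2}$)
$P{\left(L,p \right)} = 252$ ($P{\left(L,p \right)} = 27 + 9 \left(-5\right)^{2} = 27 + 9 \cdot 25 = 27 + 225 = 252$)
$\left(P{\left(-497,689 \right)} - 312974\right) \left(2223 - 244594\right) = \left(252 - 312974\right) \left(2223 - 244594\right) = \left(-312722\right) \left(-242371\right) = 75794743862$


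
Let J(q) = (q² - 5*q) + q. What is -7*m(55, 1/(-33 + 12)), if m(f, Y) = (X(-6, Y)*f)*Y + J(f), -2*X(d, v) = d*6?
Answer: -19305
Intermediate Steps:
X(d, v) = -3*d (X(d, v) = -d*6/2 = -3*d)
J(q) = q² - 4*q
m(f, Y) = f*(-4 + f) + 18*Y*f (m(f, Y) = ((-3*(-6))*f)*Y + f*(-4 + f) = (18*f)*Y + f*(-4 + f) = 18*Y*f + f*(-4 + f) = f*(-4 + f) + 18*Y*f)
-7*m(55, 1/(-33 + 12)) = -385*(-4 + 55 + 18/(-33 + 12)) = -385*(-4 + 55 + 18/(-21)) = -385*(-4 + 55 + 18*(-1/21)) = -385*(-4 + 55 - 6/7) = -385*351/7 = -7*19305/7 = -19305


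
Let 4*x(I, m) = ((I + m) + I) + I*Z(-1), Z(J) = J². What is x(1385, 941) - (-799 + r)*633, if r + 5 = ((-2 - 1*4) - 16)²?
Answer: 203834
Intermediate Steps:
r = 479 (r = -5 + ((-2 - 1*4) - 16)² = -5 + ((-2 - 4) - 16)² = -5 + (-6 - 16)² = -5 + (-22)² = -5 + 484 = 479)
x(I, m) = m/4 + 3*I/4 (x(I, m) = (((I + m) + I) + I*(-1)²)/4 = ((m + 2*I) + I*1)/4 = ((m + 2*I) + I)/4 = (m + 3*I)/4 = m/4 + 3*I/4)
x(1385, 941) - (-799 + r)*633 = ((¼)*941 + (¾)*1385) - (-799 + 479)*633 = (941/4 + 4155/4) - (-320)*633 = 1274 - 1*(-202560) = 1274 + 202560 = 203834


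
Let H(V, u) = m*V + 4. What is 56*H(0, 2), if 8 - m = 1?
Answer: 224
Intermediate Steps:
m = 7 (m = 8 - 1*1 = 8 - 1 = 7)
H(V, u) = 4 + 7*V (H(V, u) = 7*V + 4 = 4 + 7*V)
56*H(0, 2) = 56*(4 + 7*0) = 56*(4 + 0) = 56*4 = 224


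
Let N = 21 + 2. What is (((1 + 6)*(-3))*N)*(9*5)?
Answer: -21735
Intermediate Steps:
N = 23
(((1 + 6)*(-3))*N)*(9*5) = (((1 + 6)*(-3))*23)*(9*5) = ((7*(-3))*23)*45 = -21*23*45 = -483*45 = -21735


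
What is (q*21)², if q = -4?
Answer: 7056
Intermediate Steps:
(q*21)² = (-4*21)² = (-84)² = 7056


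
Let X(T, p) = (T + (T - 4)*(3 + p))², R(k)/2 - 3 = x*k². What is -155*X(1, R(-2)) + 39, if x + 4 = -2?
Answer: -2158181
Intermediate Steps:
x = -6 (x = -4 - 2 = -6)
R(k) = 6 - 12*k² (R(k) = 6 + 2*(-6*k²) = 6 - 12*k²)
X(T, p) = (T + (-4 + T)*(3 + p))²
-155*X(1, R(-2)) + 39 = -155*(-12 - 4*(6 - 12*(-2)²) + 4*1 + 1*(6 - 12*(-2)²))² + 39 = -155*(-12 - 4*(6 - 12*4) + 4 + 1*(6 - 12*4))² + 39 = -155*(-12 - 4*(6 - 48) + 4 + 1*(6 - 48))² + 39 = -155*(-12 - 4*(-42) + 4 + 1*(-42))² + 39 = -155*(-12 + 168 + 4 - 42)² + 39 = -155*118² + 39 = -155*13924 + 39 = -2158220 + 39 = -2158181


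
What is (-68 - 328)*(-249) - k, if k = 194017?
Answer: -95413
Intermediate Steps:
(-68 - 328)*(-249) - k = (-68 - 328)*(-249) - 1*194017 = -396*(-249) - 194017 = 98604 - 194017 = -95413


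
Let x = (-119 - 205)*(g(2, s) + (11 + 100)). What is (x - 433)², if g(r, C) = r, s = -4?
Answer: 1372332025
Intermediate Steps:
x = -36612 (x = (-119 - 205)*(2 + (11 + 100)) = -324*(2 + 111) = -324*113 = -36612)
(x - 433)² = (-36612 - 433)² = (-37045)² = 1372332025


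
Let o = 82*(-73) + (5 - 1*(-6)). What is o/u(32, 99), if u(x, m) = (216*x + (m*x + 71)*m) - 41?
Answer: -5975/327532 ≈ -0.018242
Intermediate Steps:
o = -5975 (o = -5986 + (5 + 6) = -5986 + 11 = -5975)
u(x, m) = -41 + 216*x + m*(71 + m*x) (u(x, m) = (216*x + (71 + m*x)*m) - 41 = (216*x + m*(71 + m*x)) - 41 = -41 + 216*x + m*(71 + m*x))
o/u(32, 99) = -5975/(-41 + 71*99 + 216*32 + 32*99²) = -5975/(-41 + 7029 + 6912 + 32*9801) = -5975/(-41 + 7029 + 6912 + 313632) = -5975/327532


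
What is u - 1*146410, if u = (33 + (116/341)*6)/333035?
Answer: -16627042121401/113564935 ≈ -1.4641e+5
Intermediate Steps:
u = 11949/113564935 (u = (33 + (116*(1/341))*6)*(1/333035) = (33 + (116/341)*6)*(1/333035) = (33 + 696/341)*(1/333035) = (11949/341)*(1/333035) = 11949/113564935 ≈ 0.00010522)
u - 1*146410 = 11949/113564935 - 1*146410 = 11949/113564935 - 146410 = -16627042121401/113564935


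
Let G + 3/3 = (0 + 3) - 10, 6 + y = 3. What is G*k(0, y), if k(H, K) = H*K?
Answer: 0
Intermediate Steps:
y = -3 (y = -6 + 3 = -3)
G = -8 (G = -1 + ((0 + 3) - 10) = -1 + (3 - 10) = -1 - 7 = -8)
G*k(0, y) = -0*(-3) = -8*0 = 0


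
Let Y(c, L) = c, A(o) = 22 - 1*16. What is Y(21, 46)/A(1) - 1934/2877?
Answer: 16271/5754 ≈ 2.8278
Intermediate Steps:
A(o) = 6 (A(o) = 22 - 16 = 6)
Y(21, 46)/A(1) - 1934/2877 = 21/6 - 1934/2877 = 21*(⅙) - 1934*1/2877 = 7/2 - 1934/2877 = 16271/5754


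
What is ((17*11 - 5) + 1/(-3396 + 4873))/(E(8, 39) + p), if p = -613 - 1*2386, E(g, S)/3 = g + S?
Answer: -268815/4221266 ≈ -0.063681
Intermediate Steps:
E(g, S) = 3*S + 3*g (E(g, S) = 3*(g + S) = 3*(S + g) = 3*S + 3*g)
p = -2999 (p = -613 - 2386 = -2999)
((17*11 - 5) + 1/(-3396 + 4873))/(E(8, 39) + p) = ((17*11 - 5) + 1/(-3396 + 4873))/((3*39 + 3*8) - 2999) = ((187 - 5) + 1/1477)/((117 + 24) - 2999) = (182 + 1/1477)/(141 - 2999) = (268815/1477)/(-2858) = (268815/1477)*(-1/2858) = -268815/4221266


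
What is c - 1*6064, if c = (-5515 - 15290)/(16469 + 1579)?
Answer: -36487959/6016 ≈ -6065.2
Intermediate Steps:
c = -6935/6016 (c = -20805/18048 = -20805*1/18048 = -6935/6016 ≈ -1.1528)
c - 1*6064 = -6935/6016 - 1*6064 = -6935/6016 - 6064 = -36487959/6016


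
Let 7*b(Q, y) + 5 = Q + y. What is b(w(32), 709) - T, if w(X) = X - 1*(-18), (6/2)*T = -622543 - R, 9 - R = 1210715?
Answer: -4114879/21 ≈ -1.9595e+5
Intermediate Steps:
R = -1210706 (R = 9 - 1*1210715 = 9 - 1210715 = -1210706)
T = 588163/3 (T = (-622543 - 1*(-1210706))/3 = (-622543 + 1210706)/3 = (1/3)*588163 = 588163/3 ≈ 1.9605e+5)
w(X) = 18 + X (w(X) = X + 18 = 18 + X)
b(Q, y) = -5/7 + Q/7 + y/7 (b(Q, y) = -5/7 + (Q + y)/7 = -5/7 + (Q/7 + y/7) = -5/7 + Q/7 + y/7)
b(w(32), 709) - T = (-5/7 + (18 + 32)/7 + (1/7)*709) - 1*588163/3 = (-5/7 + (1/7)*50 + 709/7) - 588163/3 = (-5/7 + 50/7 + 709/7) - 588163/3 = 754/7 - 588163/3 = -4114879/21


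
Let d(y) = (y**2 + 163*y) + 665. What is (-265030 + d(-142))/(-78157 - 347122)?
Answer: 267347/425279 ≈ 0.62864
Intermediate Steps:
d(y) = 665 + y**2 + 163*y
(-265030 + d(-142))/(-78157 - 347122) = (-265030 + (665 + (-142)**2 + 163*(-142)))/(-78157 - 347122) = (-265030 + (665 + 20164 - 23146))/(-425279) = (-265030 - 2317)*(-1/425279) = -267347*(-1/425279) = 267347/425279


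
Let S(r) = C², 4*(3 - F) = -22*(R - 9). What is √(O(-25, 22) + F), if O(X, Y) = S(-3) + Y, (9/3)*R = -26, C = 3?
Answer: I*√2274/6 ≈ 7.9477*I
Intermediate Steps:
R = -26/3 (R = (⅓)*(-26) = -26/3 ≈ -8.6667)
F = -565/6 (F = 3 - (-11)*(-26/3 - 9)/2 = 3 - (-11)*(-53)/(2*3) = 3 - ¼*1166/3 = 3 - 583/6 = -565/6 ≈ -94.167)
S(r) = 9 (S(r) = 3² = 9)
O(X, Y) = 9 + Y
√(O(-25, 22) + F) = √((9 + 22) - 565/6) = √(31 - 565/6) = √(-379/6) = I*√2274/6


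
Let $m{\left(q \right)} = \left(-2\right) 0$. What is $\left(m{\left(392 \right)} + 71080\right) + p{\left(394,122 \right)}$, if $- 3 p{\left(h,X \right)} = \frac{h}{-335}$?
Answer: $\frac{71435794}{1005} \approx 71080.0$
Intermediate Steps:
$p{\left(h,X \right)} = \frac{h}{1005}$ ($p{\left(h,X \right)} = - \frac{h \frac{1}{-335}}{3} = - \frac{h \left(- \frac{1}{335}\right)}{3} = - \frac{\left(- \frac{1}{335}\right) h}{3} = \frac{h}{1005}$)
$m{\left(q \right)} = 0$
$\left(m{\left(392 \right)} + 71080\right) + p{\left(394,122 \right)} = \left(0 + 71080\right) + \frac{1}{1005} \cdot 394 = 71080 + \frac{394}{1005} = \frac{71435794}{1005}$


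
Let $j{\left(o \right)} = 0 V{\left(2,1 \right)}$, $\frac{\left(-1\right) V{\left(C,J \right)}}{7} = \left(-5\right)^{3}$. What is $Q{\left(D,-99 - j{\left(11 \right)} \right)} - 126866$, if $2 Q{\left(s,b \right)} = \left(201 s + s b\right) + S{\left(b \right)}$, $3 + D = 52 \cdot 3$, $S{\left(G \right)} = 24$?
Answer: $-119051$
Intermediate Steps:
$V{\left(C,J \right)} = 875$ ($V{\left(C,J \right)} = - 7 \left(-5\right)^{3} = \left(-7\right) \left(-125\right) = 875$)
$j{\left(o \right)} = 0$ ($j{\left(o \right)} = 0 \cdot 875 = 0$)
$D = 153$ ($D = -3 + 52 \cdot 3 = -3 + 156 = 153$)
$Q{\left(s,b \right)} = 12 + \frac{201 s}{2} + \frac{b s}{2}$ ($Q{\left(s,b \right)} = \frac{\left(201 s + s b\right) + 24}{2} = \frac{\left(201 s + b s\right) + 24}{2} = \frac{24 + 201 s + b s}{2} = 12 + \frac{201 s}{2} + \frac{b s}{2}$)
$Q{\left(D,-99 - j{\left(11 \right)} \right)} - 126866 = \left(12 + \frac{201}{2} \cdot 153 + \frac{1}{2} \left(-99 - 0\right) 153\right) - 126866 = \left(12 + \frac{30753}{2} + \frac{1}{2} \left(-99 + 0\right) 153\right) - 126866 = \left(12 + \frac{30753}{2} + \frac{1}{2} \left(-99\right) 153\right) - 126866 = \left(12 + \frac{30753}{2} - \frac{15147}{2}\right) - 126866 = 7815 - 126866 = -119051$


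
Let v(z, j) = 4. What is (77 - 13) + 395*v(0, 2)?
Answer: 1644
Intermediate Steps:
(77 - 13) + 395*v(0, 2) = (77 - 13) + 395*4 = 64 + 1580 = 1644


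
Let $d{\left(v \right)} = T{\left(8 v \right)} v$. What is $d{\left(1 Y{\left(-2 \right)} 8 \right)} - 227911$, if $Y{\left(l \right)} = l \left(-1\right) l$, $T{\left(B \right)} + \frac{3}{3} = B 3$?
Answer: $-203303$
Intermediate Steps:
$T{\left(B \right)} = -1 + 3 B$ ($T{\left(B \right)} = -1 + B 3 = -1 + 3 B$)
$Y{\left(l \right)} = - l^{2}$ ($Y{\left(l \right)} = - l l = - l^{2}$)
$d{\left(v \right)} = v \left(-1 + 24 v\right)$ ($d{\left(v \right)} = \left(-1 + 3 \cdot 8 v\right) v = \left(-1 + 24 v\right) v = v \left(-1 + 24 v\right)$)
$d{\left(1 Y{\left(-2 \right)} 8 \right)} - 227911 = 1 \left(- \left(-2\right)^{2}\right) 8 \left(-1 + 24 \cdot 1 \left(- \left(-2\right)^{2}\right) 8\right) - 227911 = 1 \left(\left(-1\right) 4\right) 8 \left(-1 + 24 \cdot 1 \left(\left(-1\right) 4\right) 8\right) - 227911 = 1 \left(-4\right) 8 \left(-1 + 24 \cdot 1 \left(-4\right) 8\right) - 227911 = \left(-4\right) 8 \left(-1 + 24 \left(\left(-4\right) 8\right)\right) - 227911 = - 32 \left(-1 + 24 \left(-32\right)\right) - 227911 = - 32 \left(-1 - 768\right) - 227911 = \left(-32\right) \left(-769\right) - 227911 = 24608 - 227911 = -203303$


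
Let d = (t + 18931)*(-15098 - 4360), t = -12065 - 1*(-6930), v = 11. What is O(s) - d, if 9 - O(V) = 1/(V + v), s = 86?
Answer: 26038929968/97 ≈ 2.6844e+8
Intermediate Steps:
t = -5135 (t = -12065 + 6930 = -5135)
d = -268442568 (d = (-5135 + 18931)*(-15098 - 4360) = 13796*(-19458) = -268442568)
O(V) = 9 - 1/(11 + V) (O(V) = 9 - 1/(V + 11) = 9 - 1/(11 + V))
O(s) - d = (98 + 9*86)/(11 + 86) - 1*(-268442568) = (98 + 774)/97 + 268442568 = (1/97)*872 + 268442568 = 872/97 + 268442568 = 26038929968/97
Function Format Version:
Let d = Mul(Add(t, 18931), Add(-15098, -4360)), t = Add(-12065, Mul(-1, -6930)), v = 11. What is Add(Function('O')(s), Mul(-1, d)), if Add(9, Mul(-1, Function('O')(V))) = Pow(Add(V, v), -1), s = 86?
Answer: Rational(26038929968, 97) ≈ 2.6844e+8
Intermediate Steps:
t = -5135 (t = Add(-12065, 6930) = -5135)
d = -268442568 (d = Mul(Add(-5135, 18931), Add(-15098, -4360)) = Mul(13796, -19458) = -268442568)
Function('O')(V) = Add(9, Mul(-1, Pow(Add(11, V), -1))) (Function('O')(V) = Add(9, Mul(-1, Pow(Add(V, 11), -1))) = Add(9, Mul(-1, Pow(Add(11, V), -1))))
Add(Function('O')(s), Mul(-1, d)) = Add(Mul(Pow(Add(11, 86), -1), Add(98, Mul(9, 86))), Mul(-1, -268442568)) = Add(Mul(Pow(97, -1), Add(98, 774)), 268442568) = Add(Mul(Rational(1, 97), 872), 268442568) = Add(Rational(872, 97), 268442568) = Rational(26038929968, 97)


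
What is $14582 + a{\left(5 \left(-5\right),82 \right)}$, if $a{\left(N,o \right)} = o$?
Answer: $14664$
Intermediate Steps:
$14582 + a{\left(5 \left(-5\right),82 \right)} = 14582 + 82 = 14664$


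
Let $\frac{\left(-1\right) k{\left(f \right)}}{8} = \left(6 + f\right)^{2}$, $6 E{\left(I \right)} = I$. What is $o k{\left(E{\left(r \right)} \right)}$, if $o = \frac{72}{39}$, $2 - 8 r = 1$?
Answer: $- \frac{83521}{156} \approx -535.39$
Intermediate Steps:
$r = \frac{1}{8}$ ($r = \frac{1}{4} - \frac{1}{8} = \frac{1}{8} \approx 0.125$)
$E{\left(I \right)} = \frac{I}{6}$
$k{\left(f \right)} = - 8 \left(6 + f\right)^{2}$
$o = \frac{24}{13}$ ($o = 72 \cdot \frac{1}{39} = \frac{24}{13} \approx 1.8462$)
$o k{\left(E{\left(r \right)} \right)} = \frac{24 \left(- 8 \left(6 + \frac{1}{6} \cdot \frac{1}{8}\right)^{2}\right)}{13} = \frac{24 \left(- 8 \left(6 + \frac{1}{48}\right)^{2}\right)}{13} = \frac{24 \left(- 8 \left(\frac{289}{48}\right)^{2}\right)}{13} = \frac{24 \left(\left(-8\right) \frac{83521}{2304}\right)}{13} = \frac{24}{13} \left(- \frac{83521}{288}\right) = - \frac{83521}{156}$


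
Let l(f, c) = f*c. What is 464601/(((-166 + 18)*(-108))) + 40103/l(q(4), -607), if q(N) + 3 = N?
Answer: -119664515/3234096 ≈ -37.001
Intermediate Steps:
q(N) = -3 + N
l(f, c) = c*f
464601/(((-166 + 18)*(-108))) + 40103/l(q(4), -607) = 464601/(((-166 + 18)*(-108))) + 40103/((-607*(-3 + 4))) = 464601/((-148*(-108))) + 40103/((-607*1)) = 464601/15984 + 40103/(-607) = 464601*(1/15984) + 40103*(-1/607) = 154867/5328 - 40103/607 = -119664515/3234096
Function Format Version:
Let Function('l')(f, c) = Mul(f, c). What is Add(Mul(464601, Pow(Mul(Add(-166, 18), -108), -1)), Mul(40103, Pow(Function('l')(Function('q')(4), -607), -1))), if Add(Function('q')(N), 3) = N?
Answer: Rational(-119664515, 3234096) ≈ -37.001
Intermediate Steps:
Function('q')(N) = Add(-3, N)
Function('l')(f, c) = Mul(c, f)
Add(Mul(464601, Pow(Mul(Add(-166, 18), -108), -1)), Mul(40103, Pow(Function('l')(Function('q')(4), -607), -1))) = Add(Mul(464601, Pow(Mul(Add(-166, 18), -108), -1)), Mul(40103, Pow(Mul(-607, Add(-3, 4)), -1))) = Add(Mul(464601, Pow(Mul(-148, -108), -1)), Mul(40103, Pow(Mul(-607, 1), -1))) = Add(Mul(464601, Pow(15984, -1)), Mul(40103, Pow(-607, -1))) = Add(Mul(464601, Rational(1, 15984)), Mul(40103, Rational(-1, 607))) = Add(Rational(154867, 5328), Rational(-40103, 607)) = Rational(-119664515, 3234096)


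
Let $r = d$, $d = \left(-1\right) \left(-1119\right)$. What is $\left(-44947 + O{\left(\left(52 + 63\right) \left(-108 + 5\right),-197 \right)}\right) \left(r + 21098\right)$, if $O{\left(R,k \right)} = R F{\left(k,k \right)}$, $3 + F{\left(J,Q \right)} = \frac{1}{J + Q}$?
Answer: $- \frac{82124762811}{394} \approx -2.0844 \cdot 10^{8}$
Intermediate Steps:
$F{\left(J,Q \right)} = -3 + \frac{1}{J + Q}$
$d = 1119$
$r = 1119$
$O{\left(R,k \right)} = \frac{R \left(1 - 6 k\right)}{2 k}$ ($O{\left(R,k \right)} = R \frac{1 - 3 k - 3 k}{k + k} = R \frac{1 - 6 k}{2 k} = \frac{R \left(1 - 6 k\right)}{2 k}$)
$\left(-44947 + O{\left(\left(52 + 63\right) \left(-108 + 5\right),-197 \right)}\right) \left(r + 21098\right) = \left(-44947 - \left(3 \left(52 + 63\right) \left(-108 + 5\right) - \frac{\left(52 + 63\right) \left(-108 + 5\right)}{2 \left(-197\right)}\right)\right) \left(1119 + 21098\right) = \left(-44947 + \left(- 3 \cdot 115 \left(-103\right) + \frac{1}{2} \cdot 115 \left(-103\right) \left(- \frac{1}{197}\right)\right)\right) 22217 = \left(-44947 + \left(\left(-3\right) \left(-11845\right) + \frac{1}{2} \left(-11845\right) \left(- \frac{1}{197}\right)\right)\right) 22217 = \left(-44947 + \left(35535 + \frac{11845}{394}\right)\right) 22217 = \left(-44947 + \frac{14012635}{394}\right) 22217 = \left(- \frac{3696483}{394}\right) 22217 = - \frac{82124762811}{394}$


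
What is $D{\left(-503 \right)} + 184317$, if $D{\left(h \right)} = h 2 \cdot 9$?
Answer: $175263$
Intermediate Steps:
$D{\left(h \right)} = 18 h$ ($D{\left(h \right)} = 2 h 9 = 18 h$)
$D{\left(-503 \right)} + 184317 = 18 \left(-503\right) + 184317 = -9054 + 184317 = 175263$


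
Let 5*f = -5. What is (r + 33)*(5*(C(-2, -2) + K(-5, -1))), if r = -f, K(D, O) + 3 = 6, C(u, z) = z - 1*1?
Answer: 0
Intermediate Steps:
C(u, z) = -1 + z (C(u, z) = z - 1 = -1 + z)
f = -1 (f = (⅕)*(-5) = -1)
K(D, O) = 3 (K(D, O) = -3 + 6 = 3)
r = 1 (r = -1*(-1) = 1)
(r + 33)*(5*(C(-2, -2) + K(-5, -1))) = (1 + 33)*(5*((-1 - 2) + 3)) = 34*(5*(-3 + 3)) = 34*(5*0) = 34*0 = 0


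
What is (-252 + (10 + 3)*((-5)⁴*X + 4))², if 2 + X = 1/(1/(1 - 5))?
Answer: 2396102500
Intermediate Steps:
X = -6 (X = -2 + 1/(1/(1 - 5)) = -2 + 1/(1/(-4)) = -2 + 1/(-¼) = -2 - 4 = -6)
(-252 + (10 + 3)*((-5)⁴*X + 4))² = (-252 + (10 + 3)*((-5)⁴*(-6) + 4))² = (-252 + 13*(625*(-6) + 4))² = (-252 + 13*(-3750 + 4))² = (-252 + 13*(-3746))² = (-252 - 48698)² = (-48950)² = 2396102500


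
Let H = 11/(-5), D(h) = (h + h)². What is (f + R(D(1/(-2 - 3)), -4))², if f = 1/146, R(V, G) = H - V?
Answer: 73770921/13322500 ≈ 5.5373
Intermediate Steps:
D(h) = 4*h² (D(h) = (2*h)² = 4*h²)
H = -11/5 (H = 11*(-⅕) = -11/5 ≈ -2.2000)
R(V, G) = -11/5 - V
f = 1/146 ≈ 0.0068493
(f + R(D(1/(-2 - 3)), -4))² = (1/146 + (-11/5 - 4*(1/(-2 - 3))²))² = (1/146 + (-11/5 - 4*(1/(-5))²))² = (1/146 + (-11/5 - 4*(-⅕)²))² = (1/146 + (-11/5 - 4/25))² = (1/146 - 59/25)² = (-8589/3650)² = 73770921/13322500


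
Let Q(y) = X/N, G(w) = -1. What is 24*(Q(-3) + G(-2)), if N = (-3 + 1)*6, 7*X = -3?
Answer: -162/7 ≈ -23.143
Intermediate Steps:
X = -3/7 (X = (1/7)*(-3) = -3/7 ≈ -0.42857)
N = -12 (N = -2*6 = -12)
Q(y) = 1/28 (Q(y) = -3/7/(-12) = -3/7*(-1/12) = 1/28)
24*(Q(-3) + G(-2)) = 24*(1/28 - 1) = 24*(-27/28) = -162/7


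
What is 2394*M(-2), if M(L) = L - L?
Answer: 0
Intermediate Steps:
M(L) = 0
2394*M(-2) = 2394*0 = 0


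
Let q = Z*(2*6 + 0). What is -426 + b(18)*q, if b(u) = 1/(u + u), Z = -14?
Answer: -1292/3 ≈ -430.67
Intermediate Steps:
b(u) = 1/(2*u)
q = -168 (q = -14*(2*6 + 0) = -14*(12 + 0) = -14*12 = -168)
-426 + b(18)*q = -426 + ((½)/18)*(-168) = -426 + ((½)*(1/18))*(-168) = -426 + (1/36)*(-168) = -426 - 14/3 = -1292/3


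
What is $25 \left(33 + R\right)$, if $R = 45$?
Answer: $1950$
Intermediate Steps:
$25 \left(33 + R\right) = 25 \left(33 + 45\right) = 25 \cdot 78 = 1950$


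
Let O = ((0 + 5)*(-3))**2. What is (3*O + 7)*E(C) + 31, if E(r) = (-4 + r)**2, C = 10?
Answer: 24583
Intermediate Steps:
O = 225 (O = (5*(-3))**2 = (-15)**2 = 225)
(3*O + 7)*E(C) + 31 = (3*225 + 7)*(-4 + 10)**2 + 31 = (675 + 7)*6**2 + 31 = 682*36 + 31 = 24552 + 31 = 24583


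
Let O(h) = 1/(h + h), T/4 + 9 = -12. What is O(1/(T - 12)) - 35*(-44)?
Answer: 1492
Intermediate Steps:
T = -84 (T = -36 + 4*(-12) = -36 - 48 = -84)
O(h) = 1/(2*h)
O(1/(T - 12)) - 35*(-44) = 1/(2*(1/(-84 - 12))) - 35*(-44) = 1/(2*(1/(-96))) + 1540 = 1/(2*(-1/96)) + 1540 = (1/2)*(-96) + 1540 = -48 + 1540 = 1492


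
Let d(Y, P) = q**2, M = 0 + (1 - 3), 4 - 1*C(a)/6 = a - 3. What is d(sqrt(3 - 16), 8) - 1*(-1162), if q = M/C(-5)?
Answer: 1505953/1296 ≈ 1162.0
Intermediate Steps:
C(a) = 42 - 6*a (C(a) = 24 - 6*(a - 3) = 24 - 6*(-3 + a) = 24 + (18 - 6*a) = 42 - 6*a)
M = -2 (M = 0 - 2 = -2)
q = -1/36 (q = -2/(42 - 6*(-5)) = -2/(42 + 30) = -2/72 = -2*1/72 = -1/36 ≈ -0.027778)
d(Y, P) = 1/1296 (d(Y, P) = (-1/36)**2 = 1/1296)
d(sqrt(3 - 16), 8) - 1*(-1162) = 1/1296 - 1*(-1162) = 1/1296 + 1162 = 1505953/1296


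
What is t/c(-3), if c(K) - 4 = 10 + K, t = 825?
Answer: 75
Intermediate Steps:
c(K) = 14 + K (c(K) = 4 + (10 + K) = 14 + K)
t/c(-3) = 825/(14 - 3) = 825/11 = 825*(1/11) = 75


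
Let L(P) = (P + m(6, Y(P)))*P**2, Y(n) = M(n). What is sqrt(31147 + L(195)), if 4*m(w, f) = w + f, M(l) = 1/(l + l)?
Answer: sqrt(120049342)/4 ≈ 2739.2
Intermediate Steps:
M(l) = 1/(2*l)
Y(n) = 1/(2*n)
m(w, f) = f/4 + w/4 (m(w, f) = (w + f)/4 = (f + w)/4 = f/4 + w/4)
L(P) = P**2*(3/2 + P + 1/(8*P)) (L(P) = (P + ((1/(2*P))/4 + (1/4)*6))*P**2 = (P + (1/(8*P) + 3/2))*P**2 = (P + (3/2 + 1/(8*P)))*P**2 = (3/2 + P + 1/(8*P))*P**2 = P**2*(3/2 + P + 1/(8*P)))
sqrt(31147 + L(195)) = sqrt(31147 + (1/8)*195*(1 + 4*195*(3 + 2*195))) = sqrt(31147 + (1/8)*195*(1 + 4*195*(3 + 390))) = sqrt(31147 + (1/8)*195*(1 + 4*195*393)) = sqrt(31147 + (1/8)*195*(1 + 306540)) = sqrt(31147 + (1/8)*195*306541) = sqrt(31147 + 59775495/8) = sqrt(60024671/8) = sqrt(120049342)/4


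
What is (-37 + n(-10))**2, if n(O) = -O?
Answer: 729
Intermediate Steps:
(-37 + n(-10))**2 = (-37 - 1*(-10))**2 = (-37 + 10)**2 = (-27)**2 = 729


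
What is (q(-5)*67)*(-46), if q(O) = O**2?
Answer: -77050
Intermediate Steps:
(q(-5)*67)*(-46) = ((-5)**2*67)*(-46) = (25*67)*(-46) = 1675*(-46) = -77050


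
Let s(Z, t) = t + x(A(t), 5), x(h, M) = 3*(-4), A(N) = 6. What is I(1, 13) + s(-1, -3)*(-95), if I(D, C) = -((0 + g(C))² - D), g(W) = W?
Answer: 1257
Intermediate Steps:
x(h, M) = -12
I(D, C) = D - C² (I(D, C) = -((0 + C)² - D) = -(C² - D) = D - C²)
s(Z, t) = -12 + t (s(Z, t) = t - 12 = -12 + t)
I(1, 13) + s(-1, -3)*(-95) = (1 - 1*13²) + (-12 - 3)*(-95) = (1 - 1*169) - 15*(-95) = (1 - 169) + 1425 = -168 + 1425 = 1257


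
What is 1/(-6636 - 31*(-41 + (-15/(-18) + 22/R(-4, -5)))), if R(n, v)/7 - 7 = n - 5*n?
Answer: -966/5211637 ≈ -0.00018535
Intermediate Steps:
R(n, v) = 49 - 28*n (R(n, v) = 49 + 7*(n - 5*n) = 49 + 7*(-4*n) = 49 - 28*n)
1/(-6636 - 31*(-41 + (-15/(-18) + 22/R(-4, -5)))) = 1/(-6636 - 31*(-41 + (-15/(-18) + 22/(49 - 28*(-4))))) = 1/(-6636 - 31*(-41 + (-15*(-1/18) + 22/(49 + 112)))) = 1/(-6636 - 31*(-41 + (5/6 + 22/161))) = 1/(-6636 - 31*(-41 + 937/966)) = 1/(-6636 - 31*(-38669/966)) = 1/(-6636 + 1198739/966) = 1/(-5211637/966) = -966/5211637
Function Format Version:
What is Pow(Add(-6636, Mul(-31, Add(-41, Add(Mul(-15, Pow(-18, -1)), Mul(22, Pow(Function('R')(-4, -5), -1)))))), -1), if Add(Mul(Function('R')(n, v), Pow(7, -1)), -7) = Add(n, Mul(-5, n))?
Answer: Rational(-966, 5211637) ≈ -0.00018535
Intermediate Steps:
Function('R')(n, v) = Add(49, Mul(-28, n)) (Function('R')(n, v) = Add(49, Mul(7, Add(n, Mul(-5, n)))) = Add(49, Mul(7, Mul(-4, n))) = Add(49, Mul(-28, n)))
Pow(Add(-6636, Mul(-31, Add(-41, Add(Mul(-15, Pow(-18, -1)), Mul(22, Pow(Function('R')(-4, -5), -1)))))), -1) = Pow(Add(-6636, Mul(-31, Add(-41, Add(Mul(-15, Pow(-18, -1)), Mul(22, Pow(Add(49, Mul(-28, -4)), -1)))))), -1) = Pow(Add(-6636, Mul(-31, Add(-41, Add(Mul(-15, Rational(-1, 18)), Mul(22, Pow(Add(49, 112), -1)))))), -1) = Pow(Add(-6636, Mul(-31, Add(-41, Add(Rational(5, 6), Mul(22, Pow(161, -1)))))), -1) = Pow(Add(-6636, Mul(-31, Add(-41, Add(Rational(5, 6), Mul(22, Rational(1, 161)))))), -1) = Pow(Add(-6636, Mul(-31, Add(-41, Add(Rational(5, 6), Rational(22, 161))))), -1) = Pow(Add(-6636, Mul(-31, Add(-41, Rational(937, 966)))), -1) = Pow(Add(-6636, Mul(-31, Rational(-38669, 966))), -1) = Pow(Add(-6636, Rational(1198739, 966)), -1) = Pow(Rational(-5211637, 966), -1) = Rational(-966, 5211637)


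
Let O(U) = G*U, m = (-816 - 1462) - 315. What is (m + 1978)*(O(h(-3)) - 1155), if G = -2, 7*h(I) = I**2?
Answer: 4983345/7 ≈ 7.1191e+5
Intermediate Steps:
h(I) = I**2/7
m = -2593 (m = -2278 - 315 = -2593)
O(U) = -2*U
(m + 1978)*(O(h(-3)) - 1155) = (-2593 + 1978)*(-2*(-3)**2/7 - 1155) = -615*(-2*9/7 - 1155) = -615*(-18/7 - 1155) = -615*(-8103/7) = 4983345/7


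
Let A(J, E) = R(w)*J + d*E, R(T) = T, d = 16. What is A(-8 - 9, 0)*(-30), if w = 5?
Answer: 2550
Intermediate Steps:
A(J, E) = 5*J + 16*E
A(-8 - 9, 0)*(-30) = (5*(-8 - 9) + 16*0)*(-30) = (5*(-17) + 0)*(-30) = (-85 + 0)*(-30) = -85*(-30) = 2550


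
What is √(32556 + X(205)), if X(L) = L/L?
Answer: √32557 ≈ 180.44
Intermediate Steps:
X(L) = 1
√(32556 + X(205)) = √(32556 + 1) = √32557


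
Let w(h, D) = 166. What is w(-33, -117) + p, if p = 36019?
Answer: 36185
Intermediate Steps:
w(-33, -117) + p = 166 + 36019 = 36185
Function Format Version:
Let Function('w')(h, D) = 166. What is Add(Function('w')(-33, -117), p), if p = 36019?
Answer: 36185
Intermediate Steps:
Add(Function('w')(-33, -117), p) = Add(166, 36019) = 36185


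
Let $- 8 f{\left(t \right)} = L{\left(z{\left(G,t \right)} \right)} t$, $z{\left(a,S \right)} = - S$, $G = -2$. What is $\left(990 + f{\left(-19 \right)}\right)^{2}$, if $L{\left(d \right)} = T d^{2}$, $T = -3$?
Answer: $\frac{160199649}{64} \approx 2.5031 \cdot 10^{6}$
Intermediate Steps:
$L{\left(d \right)} = - 3 d^{2}$
$f{\left(t \right)} = \frac{3 t^{3}}{8}$ ($f{\left(t \right)} = - \frac{- 3 \left(- t\right)^{2} t}{8} = - \frac{- 3 t^{2} t}{8} = - \frac{\left(-3\right) t^{3}}{8} = \frac{3 t^{3}}{8}$)
$\left(990 + f{\left(-19 \right)}\right)^{2} = \left(990 + \frac{3 \left(-19\right)^{3}}{8}\right)^{2} = \left(990 + \frac{3}{8} \left(-6859\right)\right)^{2} = \left(990 - \frac{20577}{8}\right)^{2} = \left(- \frac{12657}{8}\right)^{2} = \frac{160199649}{64}$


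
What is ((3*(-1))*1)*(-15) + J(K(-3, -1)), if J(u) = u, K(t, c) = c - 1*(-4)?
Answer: 48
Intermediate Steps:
K(t, c) = 4 + c (K(t, c) = c + 4 = 4 + c)
((3*(-1))*1)*(-15) + J(K(-3, -1)) = ((3*(-1))*1)*(-15) + (4 - 1) = -3*1*(-15) + 3 = -3*(-15) + 3 = 45 + 3 = 48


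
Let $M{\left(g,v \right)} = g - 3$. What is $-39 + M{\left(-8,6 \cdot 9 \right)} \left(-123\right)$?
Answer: $1314$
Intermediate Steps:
$M{\left(g,v \right)} = -3 + g$
$-39 + M{\left(-8,6 \cdot 9 \right)} \left(-123\right) = -39 + \left(-3 - 8\right) \left(-123\right) = -39 - -1353 = -39 + 1353 = 1314$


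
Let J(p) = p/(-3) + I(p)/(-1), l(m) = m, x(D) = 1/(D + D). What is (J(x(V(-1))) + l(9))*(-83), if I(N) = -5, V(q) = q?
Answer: -7055/6 ≈ -1175.8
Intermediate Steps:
x(D) = 1/(2*D)
J(p) = 5 - p/3 (J(p) = p/(-3) - 5/(-1) = p*(-1/3) - 5*(-1) = -p/3 + 5 = 5 - p/3)
(J(x(V(-1))) + l(9))*(-83) = ((5 - 1/(6*(-1))) + 9)*(-83) = ((5 - (-1)/6) + 9)*(-83) = ((5 - 1/3*(-1/2)) + 9)*(-83) = ((5 + 1/6) + 9)*(-83) = (31/6 + 9)*(-83) = (85/6)*(-83) = -7055/6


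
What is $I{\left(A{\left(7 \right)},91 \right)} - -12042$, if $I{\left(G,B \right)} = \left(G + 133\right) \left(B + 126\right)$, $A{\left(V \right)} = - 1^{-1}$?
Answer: $40686$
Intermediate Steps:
$A{\left(V \right)} = -1$ ($A{\left(V \right)} = \left(-1\right) 1 = -1$)
$I{\left(G,B \right)} = \left(126 + B\right) \left(133 + G\right)$ ($I{\left(G,B \right)} = \left(133 + G\right) \left(126 + B\right) = \left(126 + B\right) \left(133 + G\right)$)
$I{\left(A{\left(7 \right)},91 \right)} - -12042 = \left(16758 + 126 \left(-1\right) + 133 \cdot 91 + 91 \left(-1\right)\right) - -12042 = \left(16758 - 126 + 12103 - 91\right) + 12042 = 28644 + 12042 = 40686$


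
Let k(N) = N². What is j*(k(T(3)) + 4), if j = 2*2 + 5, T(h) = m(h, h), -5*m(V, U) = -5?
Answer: 45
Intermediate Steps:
m(V, U) = 1 (m(V, U) = -⅕*(-5) = 1)
T(h) = 1
j = 9 (j = 4 + 5 = 9)
j*(k(T(3)) + 4) = 9*(1² + 4) = 9*(1 + 4) = 9*5 = 45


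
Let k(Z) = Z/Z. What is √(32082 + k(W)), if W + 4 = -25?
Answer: √32083 ≈ 179.12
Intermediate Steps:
W = -29 (W = -4 - 25 = -29)
k(Z) = 1
√(32082 + k(W)) = √(32082 + 1) = √32083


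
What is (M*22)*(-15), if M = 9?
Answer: -2970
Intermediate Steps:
(M*22)*(-15) = (9*22)*(-15) = 198*(-15) = -2970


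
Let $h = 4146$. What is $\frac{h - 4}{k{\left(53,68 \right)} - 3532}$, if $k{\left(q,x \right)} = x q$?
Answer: $\frac{2071}{36} \approx 57.528$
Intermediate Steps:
$k{\left(q,x \right)} = q x$
$\frac{h - 4}{k{\left(53,68 \right)} - 3532} = \frac{4146 - 4}{53 \cdot 68 - 3532} = \frac{4146 + \left(3 - 7\right)}{3604 - 3532} = \frac{4146 - 4}{72} = 4142 \cdot \frac{1}{72} = \frac{2071}{36}$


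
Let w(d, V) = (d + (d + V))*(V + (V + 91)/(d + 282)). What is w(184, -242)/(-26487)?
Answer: 87829/76191 ≈ 1.1527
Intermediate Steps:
w(d, V) = (V + 2*d)*(V + (91 + V)/(282 + d)) (w(d, V) = (d + (V + d))*(V + (91 + V)/(282 + d)) = (V + 2*d)*(V + (91 + V)/(282 + d)))
w(184, -242)/(-26487) = ((91*(-242) + 182*184 + 283*(-242)**2 + 184*(-242)**2 + 2*(-242)*184**2 + 566*(-242)*184)/(282 + 184))/(-26487) = ((-22022 + 33488 + 283*58564 + 184*58564 + 2*(-242)*33856 - 25202848)/466)*(-1/26487) = ((-22022 + 33488 + 16573612 + 10775776 - 16386304 - 25202848)/466)*(-1/26487) = ((1/466)*(-14228298))*(-1/26487) = -7114149/233*(-1/26487) = 87829/76191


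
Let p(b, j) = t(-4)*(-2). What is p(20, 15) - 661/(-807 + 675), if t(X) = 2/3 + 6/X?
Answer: 881/132 ≈ 6.6742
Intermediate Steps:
t(X) = ⅔ + 6/X (t(X) = 2*(⅓) + 6/X = ⅔ + 6/X)
p(b, j) = 5/3 (p(b, j) = (⅔ + 6/(-4))*(-2) = (⅔ + 6*(-¼))*(-2) = (⅔ - 3/2)*(-2) = -⅚*(-2) = 5/3)
p(20, 15) - 661/(-807 + 675) = 5/3 - 661/(-807 + 675) = 5/3 - 661/(-132) = 5/3 - 661*(-1/132) = 5/3 + 661/132 = 881/132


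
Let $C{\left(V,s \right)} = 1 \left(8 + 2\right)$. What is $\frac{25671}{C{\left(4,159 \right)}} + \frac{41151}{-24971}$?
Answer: $\frac{640619031}{249710} \approx 2565.5$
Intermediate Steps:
$C{\left(V,s \right)} = 10$ ($C{\left(V,s \right)} = 1 \cdot 10 = 10$)
$\frac{25671}{C{\left(4,159 \right)}} + \frac{41151}{-24971} = \frac{25671}{10} + \frac{41151}{-24971} = 25671 \cdot \frac{1}{10} + 41151 \left(- \frac{1}{24971}\right) = \frac{25671}{10} - \frac{41151}{24971} = \frac{640619031}{249710}$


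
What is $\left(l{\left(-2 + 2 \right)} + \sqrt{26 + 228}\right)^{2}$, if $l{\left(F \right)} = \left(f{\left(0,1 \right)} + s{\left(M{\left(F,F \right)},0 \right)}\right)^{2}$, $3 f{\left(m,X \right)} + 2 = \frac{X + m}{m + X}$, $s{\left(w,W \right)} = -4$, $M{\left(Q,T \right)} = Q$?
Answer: $\frac{49135}{81} + \frac{338 \sqrt{254}}{9} \approx 1205.1$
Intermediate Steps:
$f{\left(m,X \right)} = - \frac{1}{3}$ ($f{\left(m,X \right)} = - \frac{2}{3} + \frac{\left(X + m\right) \frac{1}{m + X}}{3} = - \frac{2}{3} + \frac{\left(X + m\right) \frac{1}{X + m}}{3} = - \frac{2}{3} + \frac{1}{3} \cdot 1 = - \frac{2}{3} + \frac{1}{3} = - \frac{1}{3}$)
$l{\left(F \right)} = \frac{169}{9}$ ($l{\left(F \right)} = \left(- \frac{1}{3} - 4\right)^{2} = \left(- \frac{13}{3}\right)^{2} = \frac{169}{9}$)
$\left(l{\left(-2 + 2 \right)} + \sqrt{26 + 228}\right)^{2} = \left(\frac{169}{9} + \sqrt{26 + 228}\right)^{2} = \left(\frac{169}{9} + \sqrt{254}\right)^{2}$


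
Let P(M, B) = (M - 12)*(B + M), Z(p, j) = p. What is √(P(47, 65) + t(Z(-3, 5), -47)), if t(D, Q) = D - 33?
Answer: 2*√971 ≈ 62.322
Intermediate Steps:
t(D, Q) = -33 + D
P(M, B) = (-12 + M)*(B + M)
√(P(47, 65) + t(Z(-3, 5), -47)) = √((47² - 12*65 - 12*47 + 65*47) + (-33 - 3)) = √((2209 - 780 - 564 + 3055) - 36) = √(3920 - 36) = √3884 = 2*√971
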